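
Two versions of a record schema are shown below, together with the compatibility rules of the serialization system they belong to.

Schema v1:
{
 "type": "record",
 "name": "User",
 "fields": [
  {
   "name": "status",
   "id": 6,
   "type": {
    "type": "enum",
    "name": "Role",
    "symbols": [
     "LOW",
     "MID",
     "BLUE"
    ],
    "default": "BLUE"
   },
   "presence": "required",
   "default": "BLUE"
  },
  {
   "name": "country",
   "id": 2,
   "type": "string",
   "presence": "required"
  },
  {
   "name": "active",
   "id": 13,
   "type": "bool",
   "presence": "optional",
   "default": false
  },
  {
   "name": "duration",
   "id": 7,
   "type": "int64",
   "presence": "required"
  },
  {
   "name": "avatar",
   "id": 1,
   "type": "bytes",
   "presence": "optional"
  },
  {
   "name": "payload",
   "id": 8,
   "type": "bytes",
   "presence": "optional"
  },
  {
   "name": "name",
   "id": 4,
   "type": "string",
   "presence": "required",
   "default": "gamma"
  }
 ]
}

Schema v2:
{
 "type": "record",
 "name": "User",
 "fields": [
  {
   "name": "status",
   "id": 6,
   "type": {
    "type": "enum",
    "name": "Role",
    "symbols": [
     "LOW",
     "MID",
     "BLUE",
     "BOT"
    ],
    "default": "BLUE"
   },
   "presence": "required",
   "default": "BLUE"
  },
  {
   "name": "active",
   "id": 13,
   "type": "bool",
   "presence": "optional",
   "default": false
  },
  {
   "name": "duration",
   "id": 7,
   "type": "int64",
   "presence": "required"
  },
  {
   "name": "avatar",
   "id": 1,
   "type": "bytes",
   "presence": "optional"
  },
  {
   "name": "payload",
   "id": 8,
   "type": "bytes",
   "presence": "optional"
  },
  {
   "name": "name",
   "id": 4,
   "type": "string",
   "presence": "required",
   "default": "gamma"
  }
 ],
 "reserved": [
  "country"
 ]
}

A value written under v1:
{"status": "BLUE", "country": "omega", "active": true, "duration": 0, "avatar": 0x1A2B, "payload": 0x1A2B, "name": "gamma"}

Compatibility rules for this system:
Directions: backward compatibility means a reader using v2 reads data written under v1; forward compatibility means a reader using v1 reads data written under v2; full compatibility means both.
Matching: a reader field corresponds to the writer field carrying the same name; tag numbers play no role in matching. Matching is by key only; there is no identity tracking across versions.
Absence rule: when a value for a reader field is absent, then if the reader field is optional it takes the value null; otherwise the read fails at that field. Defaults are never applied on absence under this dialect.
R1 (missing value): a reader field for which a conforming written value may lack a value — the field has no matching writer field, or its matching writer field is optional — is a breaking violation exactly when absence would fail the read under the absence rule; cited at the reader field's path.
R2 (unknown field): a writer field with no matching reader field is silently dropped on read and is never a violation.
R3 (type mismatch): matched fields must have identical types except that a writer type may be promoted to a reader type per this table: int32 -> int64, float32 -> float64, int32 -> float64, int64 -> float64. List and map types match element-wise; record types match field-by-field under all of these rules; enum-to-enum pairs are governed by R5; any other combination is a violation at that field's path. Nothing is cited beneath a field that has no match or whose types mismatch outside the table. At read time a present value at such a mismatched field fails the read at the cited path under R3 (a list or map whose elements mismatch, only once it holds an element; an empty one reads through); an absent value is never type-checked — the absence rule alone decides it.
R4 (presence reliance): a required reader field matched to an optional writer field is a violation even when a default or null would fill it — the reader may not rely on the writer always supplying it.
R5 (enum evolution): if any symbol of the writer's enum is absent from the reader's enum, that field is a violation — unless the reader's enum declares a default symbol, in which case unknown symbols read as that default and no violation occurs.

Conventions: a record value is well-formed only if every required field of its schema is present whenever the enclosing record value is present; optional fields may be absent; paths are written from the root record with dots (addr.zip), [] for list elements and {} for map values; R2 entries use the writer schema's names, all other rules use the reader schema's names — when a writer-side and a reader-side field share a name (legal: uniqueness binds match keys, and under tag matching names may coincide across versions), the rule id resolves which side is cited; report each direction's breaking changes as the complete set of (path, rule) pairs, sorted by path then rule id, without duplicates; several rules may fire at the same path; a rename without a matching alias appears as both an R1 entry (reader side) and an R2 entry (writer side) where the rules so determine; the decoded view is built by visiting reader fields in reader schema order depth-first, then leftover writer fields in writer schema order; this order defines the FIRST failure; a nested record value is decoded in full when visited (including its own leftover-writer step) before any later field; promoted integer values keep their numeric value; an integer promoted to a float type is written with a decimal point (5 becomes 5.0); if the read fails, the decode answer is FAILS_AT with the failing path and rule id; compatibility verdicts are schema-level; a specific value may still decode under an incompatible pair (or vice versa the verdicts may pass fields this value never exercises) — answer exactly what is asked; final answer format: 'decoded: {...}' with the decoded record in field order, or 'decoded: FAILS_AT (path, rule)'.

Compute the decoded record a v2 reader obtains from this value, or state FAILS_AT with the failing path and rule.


the writer's type comes first in each User pair
decode (reader v2):
  status := "BLUE"
  active := true
  duration := 0
  avatar := 0x1A2B
  payload := 0x1A2B
  name := "gamma"
  writer country: unknown -> dropped
  => decoded: {"status": "BLUE", "active": true, "duration": 0, "avatar": 0x1A2B, "payload": 0x1A2B, "name": "gamma"}
diffs on User not affecting the asked answer:
  enum Role (field status in record User): symbol BOT added -> triggers nothing under the printed rules; the User answer is the same either way

decoded: {"status": "BLUE", "active": true, "duration": 0, "avatar": 0x1A2B, "payload": 0x1A2B, "name": "gamma"}


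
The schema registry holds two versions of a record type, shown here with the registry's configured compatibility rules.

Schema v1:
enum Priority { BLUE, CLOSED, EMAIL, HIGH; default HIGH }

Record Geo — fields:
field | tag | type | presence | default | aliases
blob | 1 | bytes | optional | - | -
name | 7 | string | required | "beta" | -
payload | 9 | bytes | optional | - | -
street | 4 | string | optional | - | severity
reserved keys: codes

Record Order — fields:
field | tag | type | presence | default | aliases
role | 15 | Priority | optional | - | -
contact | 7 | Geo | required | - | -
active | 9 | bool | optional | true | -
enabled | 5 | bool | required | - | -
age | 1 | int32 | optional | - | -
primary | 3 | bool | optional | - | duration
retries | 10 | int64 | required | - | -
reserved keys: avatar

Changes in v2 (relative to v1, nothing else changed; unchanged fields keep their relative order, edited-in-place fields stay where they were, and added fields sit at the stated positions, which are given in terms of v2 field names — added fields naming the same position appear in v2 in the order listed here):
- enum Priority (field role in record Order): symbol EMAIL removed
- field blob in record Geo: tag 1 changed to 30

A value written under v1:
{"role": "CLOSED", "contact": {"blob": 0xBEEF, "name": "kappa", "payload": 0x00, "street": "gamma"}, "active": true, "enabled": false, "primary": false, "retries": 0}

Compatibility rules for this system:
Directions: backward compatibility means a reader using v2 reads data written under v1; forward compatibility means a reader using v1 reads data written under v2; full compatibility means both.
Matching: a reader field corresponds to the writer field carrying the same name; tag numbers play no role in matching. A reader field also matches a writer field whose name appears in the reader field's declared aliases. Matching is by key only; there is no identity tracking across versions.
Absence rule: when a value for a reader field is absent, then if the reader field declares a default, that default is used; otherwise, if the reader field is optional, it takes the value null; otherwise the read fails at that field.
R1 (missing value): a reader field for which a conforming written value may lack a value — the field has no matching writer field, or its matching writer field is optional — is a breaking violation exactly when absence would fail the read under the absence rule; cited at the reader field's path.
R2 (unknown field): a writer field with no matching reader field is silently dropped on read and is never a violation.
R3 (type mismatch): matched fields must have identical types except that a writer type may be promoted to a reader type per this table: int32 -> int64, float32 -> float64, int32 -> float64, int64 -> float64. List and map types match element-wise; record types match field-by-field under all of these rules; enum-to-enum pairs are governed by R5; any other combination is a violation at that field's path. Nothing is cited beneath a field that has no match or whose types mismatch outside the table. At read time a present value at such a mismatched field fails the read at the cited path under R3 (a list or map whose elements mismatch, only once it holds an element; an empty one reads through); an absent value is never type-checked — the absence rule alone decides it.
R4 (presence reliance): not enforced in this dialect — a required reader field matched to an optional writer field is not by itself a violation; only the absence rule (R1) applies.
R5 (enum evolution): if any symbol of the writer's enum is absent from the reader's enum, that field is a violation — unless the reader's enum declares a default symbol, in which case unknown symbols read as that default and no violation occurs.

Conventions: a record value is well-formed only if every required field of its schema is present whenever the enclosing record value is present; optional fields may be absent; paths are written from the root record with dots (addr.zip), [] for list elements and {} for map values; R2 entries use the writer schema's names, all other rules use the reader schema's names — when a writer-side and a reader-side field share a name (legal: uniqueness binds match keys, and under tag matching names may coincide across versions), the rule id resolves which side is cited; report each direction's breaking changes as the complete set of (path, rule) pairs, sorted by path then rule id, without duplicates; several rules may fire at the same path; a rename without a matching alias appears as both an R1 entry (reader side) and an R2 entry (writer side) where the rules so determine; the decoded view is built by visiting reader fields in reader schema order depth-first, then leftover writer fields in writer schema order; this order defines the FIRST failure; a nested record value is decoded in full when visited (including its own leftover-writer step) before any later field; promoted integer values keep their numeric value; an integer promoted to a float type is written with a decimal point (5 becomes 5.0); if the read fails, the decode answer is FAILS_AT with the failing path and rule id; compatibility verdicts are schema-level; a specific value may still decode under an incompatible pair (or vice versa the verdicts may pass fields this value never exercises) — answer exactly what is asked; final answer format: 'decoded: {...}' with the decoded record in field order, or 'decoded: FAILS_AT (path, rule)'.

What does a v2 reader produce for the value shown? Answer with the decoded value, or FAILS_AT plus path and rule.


decoded: {"role": "CLOSED", "contact": {"blob": 0xBEEF, "name": "kappa", "payload": 0x00, "street": "gamma"}, "active": true, "enabled": false, "age": null, "primary": false, "retries": 0}

each type pair in Order: writer, then reader
decode (reader v2):
  role := "CLOSED"
  contact.blob := 0xBEEF
  contact.name := "kappa"
  contact.payload := 0x00
  contact.street := "gamma"
  active := true
  enabled := false
  age := null (not supplied -> null)
  primary := false
  retries := 0
  => decoded: {"role": "CLOSED", "contact": {"blob": 0xBEEF, "name": "kappa", "payload": 0x00, "street": "gamma"}, "active": true, "enabled": false, "age": null, "primary": false, "retries": 0}
checking off the Order differences that do not matter here:
  enum Priority (field role in record Order): symbol EMAIL removed -> inert under this dialect — no rule fires on Order and the result does not move
  field blob in record Geo: tag 1 changed to 30 -> inert under this dialect — no rule fires on Order and the result does not move


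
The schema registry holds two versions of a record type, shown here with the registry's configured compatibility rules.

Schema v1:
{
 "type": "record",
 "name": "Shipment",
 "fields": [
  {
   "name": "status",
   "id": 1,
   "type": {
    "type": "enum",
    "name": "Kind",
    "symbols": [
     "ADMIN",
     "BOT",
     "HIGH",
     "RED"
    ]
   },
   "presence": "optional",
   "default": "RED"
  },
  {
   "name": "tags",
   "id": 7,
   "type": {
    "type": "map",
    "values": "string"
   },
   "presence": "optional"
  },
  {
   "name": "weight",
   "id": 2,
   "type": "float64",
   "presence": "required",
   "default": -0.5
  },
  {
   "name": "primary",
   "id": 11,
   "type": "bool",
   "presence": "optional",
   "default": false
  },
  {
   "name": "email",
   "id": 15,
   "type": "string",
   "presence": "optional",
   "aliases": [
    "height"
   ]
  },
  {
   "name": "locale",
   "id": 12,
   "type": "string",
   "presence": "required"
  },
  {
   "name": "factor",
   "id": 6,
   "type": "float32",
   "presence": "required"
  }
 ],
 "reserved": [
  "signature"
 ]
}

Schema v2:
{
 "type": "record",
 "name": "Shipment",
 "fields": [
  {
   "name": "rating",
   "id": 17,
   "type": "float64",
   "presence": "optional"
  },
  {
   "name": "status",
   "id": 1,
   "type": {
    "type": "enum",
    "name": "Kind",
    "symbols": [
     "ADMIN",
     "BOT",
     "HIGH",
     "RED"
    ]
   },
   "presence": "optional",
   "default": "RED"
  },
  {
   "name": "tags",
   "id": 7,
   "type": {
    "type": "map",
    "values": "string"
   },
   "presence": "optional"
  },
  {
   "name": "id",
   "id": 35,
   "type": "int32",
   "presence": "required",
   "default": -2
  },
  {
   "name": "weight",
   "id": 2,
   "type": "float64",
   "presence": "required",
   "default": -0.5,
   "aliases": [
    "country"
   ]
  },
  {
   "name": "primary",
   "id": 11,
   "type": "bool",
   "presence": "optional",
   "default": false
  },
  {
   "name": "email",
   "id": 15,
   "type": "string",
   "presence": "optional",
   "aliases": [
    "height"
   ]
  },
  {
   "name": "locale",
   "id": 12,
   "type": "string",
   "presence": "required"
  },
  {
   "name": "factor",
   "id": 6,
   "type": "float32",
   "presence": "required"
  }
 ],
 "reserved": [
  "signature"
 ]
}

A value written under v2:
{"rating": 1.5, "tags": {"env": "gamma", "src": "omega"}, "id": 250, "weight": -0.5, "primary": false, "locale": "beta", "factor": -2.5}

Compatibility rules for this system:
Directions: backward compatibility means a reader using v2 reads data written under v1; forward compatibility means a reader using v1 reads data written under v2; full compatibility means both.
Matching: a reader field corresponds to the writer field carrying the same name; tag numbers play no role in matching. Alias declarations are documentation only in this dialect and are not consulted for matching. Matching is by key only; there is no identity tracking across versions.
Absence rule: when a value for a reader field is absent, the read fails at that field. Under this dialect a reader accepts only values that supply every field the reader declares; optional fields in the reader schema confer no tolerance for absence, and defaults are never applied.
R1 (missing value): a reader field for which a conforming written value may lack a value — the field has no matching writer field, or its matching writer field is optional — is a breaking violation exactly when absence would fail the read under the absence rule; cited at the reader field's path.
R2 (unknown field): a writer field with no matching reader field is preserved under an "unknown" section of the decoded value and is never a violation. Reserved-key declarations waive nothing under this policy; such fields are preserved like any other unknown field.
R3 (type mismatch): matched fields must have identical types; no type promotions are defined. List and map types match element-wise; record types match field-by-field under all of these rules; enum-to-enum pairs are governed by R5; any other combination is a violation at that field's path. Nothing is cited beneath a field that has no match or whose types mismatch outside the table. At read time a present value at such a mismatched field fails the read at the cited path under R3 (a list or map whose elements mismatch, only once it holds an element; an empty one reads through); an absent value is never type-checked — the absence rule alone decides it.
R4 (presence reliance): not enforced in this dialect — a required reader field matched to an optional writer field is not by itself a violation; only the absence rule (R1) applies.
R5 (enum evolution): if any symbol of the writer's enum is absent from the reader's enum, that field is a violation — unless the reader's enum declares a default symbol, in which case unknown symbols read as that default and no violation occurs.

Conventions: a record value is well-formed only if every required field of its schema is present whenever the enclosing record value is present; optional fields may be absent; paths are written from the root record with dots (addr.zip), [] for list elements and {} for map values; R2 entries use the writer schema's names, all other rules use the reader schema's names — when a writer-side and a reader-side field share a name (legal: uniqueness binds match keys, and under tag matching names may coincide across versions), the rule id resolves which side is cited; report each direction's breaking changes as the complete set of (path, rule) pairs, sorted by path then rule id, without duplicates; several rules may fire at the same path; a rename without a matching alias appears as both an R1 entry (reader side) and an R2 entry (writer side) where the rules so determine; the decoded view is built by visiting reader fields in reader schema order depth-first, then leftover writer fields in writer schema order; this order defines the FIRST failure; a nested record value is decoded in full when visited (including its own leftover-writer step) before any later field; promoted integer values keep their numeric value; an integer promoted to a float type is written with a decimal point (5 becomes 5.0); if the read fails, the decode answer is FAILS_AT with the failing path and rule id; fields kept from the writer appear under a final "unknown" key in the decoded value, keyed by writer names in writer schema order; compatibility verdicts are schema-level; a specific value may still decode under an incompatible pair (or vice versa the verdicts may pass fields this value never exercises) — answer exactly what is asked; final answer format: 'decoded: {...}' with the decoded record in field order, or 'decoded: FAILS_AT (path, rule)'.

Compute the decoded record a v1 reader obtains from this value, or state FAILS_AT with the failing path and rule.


decoded: FAILS_AT (status, R1)

each type pair in Shipment: writer, then reader
decode walk for Shipment under reader schema v1:
  read fails at status under R1 (no fill)
  => FAILS_AT (status, R1)
ruling out the remaining Shipment differences:
  added field rating to record Shipment: optional float64, tag 17 (in v2 it sits immediately before status) -> schema-level compatibility only; this Shipment value's decode is unchanged
  added field id to record Shipment: required int32, tag 35, default -2 (in v2 it sits immediately before weight) -> schema-level compatibility only; this Shipment value's decode is unchanged


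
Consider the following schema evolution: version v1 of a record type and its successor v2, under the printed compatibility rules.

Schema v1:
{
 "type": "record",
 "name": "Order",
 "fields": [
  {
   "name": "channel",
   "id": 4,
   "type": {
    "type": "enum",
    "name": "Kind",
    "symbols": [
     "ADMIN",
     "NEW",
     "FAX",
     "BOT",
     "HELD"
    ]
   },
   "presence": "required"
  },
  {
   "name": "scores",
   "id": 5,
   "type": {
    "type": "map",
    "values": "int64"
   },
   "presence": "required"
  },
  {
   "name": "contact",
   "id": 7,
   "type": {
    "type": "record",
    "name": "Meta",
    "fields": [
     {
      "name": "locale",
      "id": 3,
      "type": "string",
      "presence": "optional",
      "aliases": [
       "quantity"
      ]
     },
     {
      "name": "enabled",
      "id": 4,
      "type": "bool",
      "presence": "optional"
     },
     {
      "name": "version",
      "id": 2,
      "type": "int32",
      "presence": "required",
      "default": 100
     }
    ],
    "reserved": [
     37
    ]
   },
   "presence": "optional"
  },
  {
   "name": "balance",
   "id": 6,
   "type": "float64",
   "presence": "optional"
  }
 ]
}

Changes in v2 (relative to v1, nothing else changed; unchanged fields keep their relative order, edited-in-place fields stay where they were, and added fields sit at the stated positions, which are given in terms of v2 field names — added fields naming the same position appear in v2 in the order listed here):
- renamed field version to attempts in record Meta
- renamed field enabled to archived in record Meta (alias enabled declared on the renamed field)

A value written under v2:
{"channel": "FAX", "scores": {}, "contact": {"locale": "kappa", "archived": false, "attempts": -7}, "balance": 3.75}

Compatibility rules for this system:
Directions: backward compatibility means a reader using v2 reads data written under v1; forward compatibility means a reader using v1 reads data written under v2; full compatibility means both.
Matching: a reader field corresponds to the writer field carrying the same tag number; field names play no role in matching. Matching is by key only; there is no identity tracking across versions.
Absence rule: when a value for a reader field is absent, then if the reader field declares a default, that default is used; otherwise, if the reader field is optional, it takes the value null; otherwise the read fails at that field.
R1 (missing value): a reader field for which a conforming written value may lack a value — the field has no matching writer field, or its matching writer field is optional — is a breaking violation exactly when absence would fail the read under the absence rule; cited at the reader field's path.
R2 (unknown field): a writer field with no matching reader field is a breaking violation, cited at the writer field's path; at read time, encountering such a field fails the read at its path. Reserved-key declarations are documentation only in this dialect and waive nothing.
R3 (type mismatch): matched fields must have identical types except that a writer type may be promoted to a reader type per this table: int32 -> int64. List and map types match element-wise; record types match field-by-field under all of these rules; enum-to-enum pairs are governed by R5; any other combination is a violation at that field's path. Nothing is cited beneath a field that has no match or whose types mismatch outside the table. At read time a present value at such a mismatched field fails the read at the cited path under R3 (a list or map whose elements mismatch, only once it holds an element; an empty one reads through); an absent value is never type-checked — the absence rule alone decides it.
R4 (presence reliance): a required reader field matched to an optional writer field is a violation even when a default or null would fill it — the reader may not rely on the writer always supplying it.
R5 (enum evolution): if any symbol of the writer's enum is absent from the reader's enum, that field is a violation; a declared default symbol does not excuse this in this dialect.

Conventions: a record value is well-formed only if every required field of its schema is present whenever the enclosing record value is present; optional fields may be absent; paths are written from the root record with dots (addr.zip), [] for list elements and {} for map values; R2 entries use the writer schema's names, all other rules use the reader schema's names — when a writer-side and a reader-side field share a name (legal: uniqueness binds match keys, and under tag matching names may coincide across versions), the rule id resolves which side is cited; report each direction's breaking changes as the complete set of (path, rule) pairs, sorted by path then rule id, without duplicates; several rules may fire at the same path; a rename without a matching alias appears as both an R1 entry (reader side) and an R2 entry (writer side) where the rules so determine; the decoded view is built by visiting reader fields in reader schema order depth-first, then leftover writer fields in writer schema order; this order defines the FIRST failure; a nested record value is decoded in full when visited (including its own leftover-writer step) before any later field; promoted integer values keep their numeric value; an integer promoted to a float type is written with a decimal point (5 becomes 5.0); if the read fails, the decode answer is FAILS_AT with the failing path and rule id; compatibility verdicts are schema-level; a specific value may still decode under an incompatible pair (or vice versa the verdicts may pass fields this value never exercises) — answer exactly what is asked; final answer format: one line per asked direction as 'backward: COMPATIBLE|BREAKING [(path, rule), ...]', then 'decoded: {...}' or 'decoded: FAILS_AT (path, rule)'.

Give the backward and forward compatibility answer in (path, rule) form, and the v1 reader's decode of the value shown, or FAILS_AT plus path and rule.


arrows below run writer -> reader for Order
backward for Order (reader v2, writer v1):
  channel: Kind -> Kind, writer required; from channel
  scores: map<string, int64> -> map<string, int64>, writer required; from scores
  contact: Meta -> Meta, writer optional; from contact
  balance: float64 -> float64, writer optional; from balance
  contact.locale: string -> string, writer optional; from contact.locale
  contact.archived: bool -> bool, writer optional; from contact.enabled
  contact.attempts: int32 -> int32, writer required; from contact.version
  => backward: COMPATIBLE
forward for Order (reader v1, writer v2):
  channel: Kind -> Kind, writer required; from channel
  scores: map<string, int64> -> map<string, int64>, writer required; from scores
  contact: Meta -> Meta, writer optional; from contact
  balance: float64 -> float64, writer optional; from balance
  contact.locale: string -> string, writer optional; from contact.locale
  contact.enabled: bool -> bool, writer optional; from contact.archived
  contact.version: int32 -> int32, writer required; from contact.attempts
  => forward: COMPATIBLE
decode walk for Order under reader schema v1:
  channel := "FAX"
  scores := {}
  contact.locale := "kappa"
  contact.enabled := false (from writer archived)
  contact.version := -7 (from writer attempts)
  balance := 3.75
  => decoded: {"channel": "FAX", "scores": {}, "contact": {"locale": "kappa", "enabled": false, "version": -7}, "balance": 3.75}

backward: COMPATIBLE []; forward: COMPATIBLE []; decoded: {"channel": "FAX", "scores": {}, "contact": {"locale": "kappa", "enabled": false, "version": -7}, "balance": 3.75}


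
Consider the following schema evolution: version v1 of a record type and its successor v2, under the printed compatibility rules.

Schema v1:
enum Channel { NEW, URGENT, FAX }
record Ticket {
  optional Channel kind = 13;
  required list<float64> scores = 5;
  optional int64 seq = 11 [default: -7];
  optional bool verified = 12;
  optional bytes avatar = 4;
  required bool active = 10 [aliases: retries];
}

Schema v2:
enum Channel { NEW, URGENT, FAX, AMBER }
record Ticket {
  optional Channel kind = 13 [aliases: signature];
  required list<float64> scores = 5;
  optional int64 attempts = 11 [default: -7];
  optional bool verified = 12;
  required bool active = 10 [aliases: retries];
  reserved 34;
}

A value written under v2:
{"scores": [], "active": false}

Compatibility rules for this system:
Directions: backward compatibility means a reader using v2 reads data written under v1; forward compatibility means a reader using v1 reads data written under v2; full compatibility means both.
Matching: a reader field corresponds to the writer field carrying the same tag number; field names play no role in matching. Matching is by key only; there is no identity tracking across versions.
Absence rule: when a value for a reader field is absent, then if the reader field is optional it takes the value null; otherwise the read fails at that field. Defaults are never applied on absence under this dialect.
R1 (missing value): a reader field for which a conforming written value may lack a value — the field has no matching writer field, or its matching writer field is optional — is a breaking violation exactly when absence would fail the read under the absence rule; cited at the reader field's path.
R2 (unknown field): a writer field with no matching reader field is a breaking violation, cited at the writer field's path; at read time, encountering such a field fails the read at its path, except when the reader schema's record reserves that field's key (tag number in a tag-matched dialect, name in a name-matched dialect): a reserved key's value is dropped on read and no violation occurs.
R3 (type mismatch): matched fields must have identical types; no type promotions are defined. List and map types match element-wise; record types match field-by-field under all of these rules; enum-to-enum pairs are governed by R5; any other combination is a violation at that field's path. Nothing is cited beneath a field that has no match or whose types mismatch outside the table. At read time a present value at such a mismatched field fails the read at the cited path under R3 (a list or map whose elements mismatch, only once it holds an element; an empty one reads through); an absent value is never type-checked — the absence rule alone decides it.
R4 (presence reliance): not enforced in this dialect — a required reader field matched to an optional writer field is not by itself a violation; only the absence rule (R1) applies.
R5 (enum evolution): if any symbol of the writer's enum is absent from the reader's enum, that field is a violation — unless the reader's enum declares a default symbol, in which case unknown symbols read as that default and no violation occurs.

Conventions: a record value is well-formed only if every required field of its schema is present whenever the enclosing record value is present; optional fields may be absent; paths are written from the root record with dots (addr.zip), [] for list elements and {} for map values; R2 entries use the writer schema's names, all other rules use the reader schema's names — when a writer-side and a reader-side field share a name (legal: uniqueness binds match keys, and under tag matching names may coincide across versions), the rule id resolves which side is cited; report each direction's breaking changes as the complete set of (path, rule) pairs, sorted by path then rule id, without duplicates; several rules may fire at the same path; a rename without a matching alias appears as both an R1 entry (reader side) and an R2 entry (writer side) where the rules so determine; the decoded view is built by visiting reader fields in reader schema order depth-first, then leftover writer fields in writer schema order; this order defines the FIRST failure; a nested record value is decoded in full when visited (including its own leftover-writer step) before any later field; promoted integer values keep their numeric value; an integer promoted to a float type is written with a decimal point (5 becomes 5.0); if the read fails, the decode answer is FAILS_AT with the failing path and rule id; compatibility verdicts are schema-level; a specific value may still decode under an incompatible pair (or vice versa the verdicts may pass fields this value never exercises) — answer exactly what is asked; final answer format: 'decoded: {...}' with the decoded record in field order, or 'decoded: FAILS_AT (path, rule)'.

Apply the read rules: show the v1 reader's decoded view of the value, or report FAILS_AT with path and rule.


decoded: {"kind": null, "scores": [], "seq": null, "verified": null, "avatar": null, "active": false}

arrows below run writer -> reader for Ticket
decoding the Ticket value with the v1 reader:
  kind := null (not supplied -> null)
  scores := []
  seq := null (not supplied -> null)
  verified := null (not supplied -> null)
  avatar := null (not supplied -> null)
  active := false
  => decoded: {"kind": null, "scores": [], "seq": null, "verified": null, "avatar": null, "active": false}
ruling out the remaining Ticket differences:
  renamed field seq to attempts in record Ticket -> fires no rule on Ticket under this dialect and leaves the result unchanged
  enum Channel (field kind in record Ticket): symbol AMBER added -> changes Ticket's schema-level verdicts only — the decode of this value is the same
  removed field avatar from record Ticket -> changes Ticket's schema-level verdicts only — the decode of this value is the same


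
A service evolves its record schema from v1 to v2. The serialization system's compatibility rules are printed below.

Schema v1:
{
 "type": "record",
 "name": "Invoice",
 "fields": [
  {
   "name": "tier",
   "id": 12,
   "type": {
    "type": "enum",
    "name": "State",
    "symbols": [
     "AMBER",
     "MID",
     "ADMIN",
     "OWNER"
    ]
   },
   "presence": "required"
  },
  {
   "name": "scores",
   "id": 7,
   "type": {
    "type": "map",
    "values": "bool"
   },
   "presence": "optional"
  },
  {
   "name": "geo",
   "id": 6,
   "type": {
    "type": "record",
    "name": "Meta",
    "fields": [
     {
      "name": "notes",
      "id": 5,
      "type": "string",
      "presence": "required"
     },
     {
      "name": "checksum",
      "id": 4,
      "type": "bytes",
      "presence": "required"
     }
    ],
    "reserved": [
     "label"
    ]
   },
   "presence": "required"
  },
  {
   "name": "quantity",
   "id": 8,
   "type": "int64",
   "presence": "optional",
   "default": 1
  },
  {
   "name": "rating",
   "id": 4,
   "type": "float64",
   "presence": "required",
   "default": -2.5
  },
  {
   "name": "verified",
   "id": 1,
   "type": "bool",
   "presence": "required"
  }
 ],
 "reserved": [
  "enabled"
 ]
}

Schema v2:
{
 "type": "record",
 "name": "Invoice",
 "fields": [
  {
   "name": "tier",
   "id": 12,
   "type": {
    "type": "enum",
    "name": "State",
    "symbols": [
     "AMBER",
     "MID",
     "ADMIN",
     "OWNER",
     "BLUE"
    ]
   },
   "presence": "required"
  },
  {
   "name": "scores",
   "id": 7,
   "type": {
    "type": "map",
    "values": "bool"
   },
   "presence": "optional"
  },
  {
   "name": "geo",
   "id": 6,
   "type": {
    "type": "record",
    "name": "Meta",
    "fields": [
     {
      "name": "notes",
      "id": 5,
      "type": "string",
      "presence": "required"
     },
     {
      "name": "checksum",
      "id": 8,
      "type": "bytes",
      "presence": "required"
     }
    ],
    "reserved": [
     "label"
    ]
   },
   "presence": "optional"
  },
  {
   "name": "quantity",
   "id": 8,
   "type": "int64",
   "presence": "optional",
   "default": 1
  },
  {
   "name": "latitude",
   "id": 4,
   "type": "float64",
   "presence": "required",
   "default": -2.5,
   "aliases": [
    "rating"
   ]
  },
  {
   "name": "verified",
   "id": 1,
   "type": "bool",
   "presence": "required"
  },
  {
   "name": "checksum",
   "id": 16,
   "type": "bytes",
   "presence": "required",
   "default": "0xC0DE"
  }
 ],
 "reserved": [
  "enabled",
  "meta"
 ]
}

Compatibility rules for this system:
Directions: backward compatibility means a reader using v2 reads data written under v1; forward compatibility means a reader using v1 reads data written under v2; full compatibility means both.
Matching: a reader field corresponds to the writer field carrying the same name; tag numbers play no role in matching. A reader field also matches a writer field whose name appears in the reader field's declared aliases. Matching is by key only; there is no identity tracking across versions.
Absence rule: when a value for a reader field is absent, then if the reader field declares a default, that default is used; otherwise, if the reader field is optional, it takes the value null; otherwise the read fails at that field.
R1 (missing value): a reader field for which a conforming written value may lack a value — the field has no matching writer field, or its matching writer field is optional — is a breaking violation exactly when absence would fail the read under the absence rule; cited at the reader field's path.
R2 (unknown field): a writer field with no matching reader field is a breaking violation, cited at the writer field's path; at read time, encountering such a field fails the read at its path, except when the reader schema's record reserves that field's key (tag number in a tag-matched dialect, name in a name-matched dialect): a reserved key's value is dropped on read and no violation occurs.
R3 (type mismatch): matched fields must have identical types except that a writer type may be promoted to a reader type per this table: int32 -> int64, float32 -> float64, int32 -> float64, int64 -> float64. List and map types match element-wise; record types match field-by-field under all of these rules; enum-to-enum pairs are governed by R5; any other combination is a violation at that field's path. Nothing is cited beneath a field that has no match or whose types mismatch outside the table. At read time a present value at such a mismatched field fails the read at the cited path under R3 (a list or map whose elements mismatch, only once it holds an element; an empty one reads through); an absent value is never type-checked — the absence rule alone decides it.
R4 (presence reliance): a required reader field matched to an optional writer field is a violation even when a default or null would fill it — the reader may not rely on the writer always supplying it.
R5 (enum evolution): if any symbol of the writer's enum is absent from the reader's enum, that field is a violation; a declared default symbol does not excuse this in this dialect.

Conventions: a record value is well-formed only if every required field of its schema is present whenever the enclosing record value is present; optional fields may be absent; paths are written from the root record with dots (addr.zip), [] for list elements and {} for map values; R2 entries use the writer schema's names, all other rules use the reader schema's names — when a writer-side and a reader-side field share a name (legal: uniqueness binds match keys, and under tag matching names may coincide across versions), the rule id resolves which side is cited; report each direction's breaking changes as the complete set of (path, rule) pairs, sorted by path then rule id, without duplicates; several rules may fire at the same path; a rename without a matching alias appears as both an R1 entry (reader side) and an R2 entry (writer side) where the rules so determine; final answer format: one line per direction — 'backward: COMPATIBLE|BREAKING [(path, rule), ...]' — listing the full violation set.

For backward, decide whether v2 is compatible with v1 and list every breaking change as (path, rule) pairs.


backward: COMPATIBLE []

arrows below run writer -> reader for Invoice
checking backward for Invoice: reader v2 against writer v1:
  State -> State, writer required: tier aligns to tier
  map<string, bool> -> map<string, bool>, writer optional: scores aligns to scores
  Meta -> Meta, writer required: geo aligns to geo
  int64 -> int64, writer optional: quantity aligns to quantity
  float64 -> float64, writer required: latitude aligns to rating
  bool -> bool, writer required: verified aligns to verified
  checksum has no writer counterpart
  string -> string, writer required: geo.notes aligns to geo.notes
  bytes -> bytes, writer required: geo.checksum aligns to geo.checksum
  => backward: COMPATIBLE
the rest of the Invoice diff is inert for this question:
  enum State (field tier in record Invoice): symbol BLUE added -> its effect on Invoice is confined to the forward direction, not asked
  field geo in record Invoice: required changed to optional -> its effect on Invoice is confined to the forward direction, not asked
  renamed field rating to latitude in record Invoice (alias rating declared on the renamed field) -> its effect on Invoice is confined to the forward direction, not asked
  added field checksum to record Invoice: required bytes, tag 16, default 0xC0DE (in v2 it sits last) -> its effect on Invoice is confined to the forward direction, not asked
  field checksum in record Meta: tag 4 changed to 8 -> no rule fires on it in Invoice's dialect; the asked verdict holds
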